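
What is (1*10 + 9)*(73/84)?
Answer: 1387/84 ≈ 16.512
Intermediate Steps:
(1*10 + 9)*(73/84) = (10 + 9)*(73*(1/84)) = 19*(73/84) = 1387/84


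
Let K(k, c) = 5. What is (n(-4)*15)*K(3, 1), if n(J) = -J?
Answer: 300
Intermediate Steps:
(n(-4)*15)*K(3, 1) = (-1*(-4)*15)*5 = (4*15)*5 = 60*5 = 300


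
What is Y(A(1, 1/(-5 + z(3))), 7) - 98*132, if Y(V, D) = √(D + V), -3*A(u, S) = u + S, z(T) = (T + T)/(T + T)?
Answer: -12936 + 3*√3/2 ≈ -12933.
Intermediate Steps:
z(T) = 1 (z(T) = (2*T)/((2*T)) = (2*T)*(1/(2*T)) = 1)
A(u, S) = -S/3 - u/3 (A(u, S) = -(u + S)/3 = -(S + u)/3 = -S/3 - u/3)
Y(A(1, 1/(-5 + z(3))), 7) - 98*132 = √(7 + (-1/(3*(-5 + 1)) - ⅓*1)) - 98*132 = √(7 + (-⅓/(-4) - ⅓)) - 12936 = √(7 + (-⅓*(-¼) - ⅓)) - 12936 = √(7 + (1/12 - ⅓)) - 12936 = √(7 - ¼) - 12936 = √(27/4) - 12936 = 3*√3/2 - 12936 = -12936 + 3*√3/2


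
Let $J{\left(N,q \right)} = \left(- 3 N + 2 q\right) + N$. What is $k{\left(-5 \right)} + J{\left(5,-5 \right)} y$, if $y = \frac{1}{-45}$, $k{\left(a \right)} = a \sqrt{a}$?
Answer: $\frac{4}{9} - 5 i \sqrt{5} \approx 0.44444 - 11.18 i$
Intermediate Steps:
$k{\left(a \right)} = a^{\frac{3}{2}}$
$J{\left(N,q \right)} = - 2 N + 2 q$
$y = - \frac{1}{45} \approx -0.022222$
$k{\left(-5 \right)} + J{\left(5,-5 \right)} y = \left(-5\right)^{\frac{3}{2}} + \left(\left(-2\right) 5 + 2 \left(-5\right)\right) \left(- \frac{1}{45}\right) = - 5 i \sqrt{5} + \left(-10 - 10\right) \left(- \frac{1}{45}\right) = - 5 i \sqrt{5} - - \frac{4}{9} = - 5 i \sqrt{5} + \frac{4}{9} = \frac{4}{9} - 5 i \sqrt{5}$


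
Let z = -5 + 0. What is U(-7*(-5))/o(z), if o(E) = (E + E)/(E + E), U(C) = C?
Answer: 35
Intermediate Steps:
z = -5
o(E) = 1 (o(E) = (2*E)/((2*E)) = (2*E)*(1/(2*E)) = 1)
U(-7*(-5))/o(z) = -7*(-5)/1 = 35*1 = 35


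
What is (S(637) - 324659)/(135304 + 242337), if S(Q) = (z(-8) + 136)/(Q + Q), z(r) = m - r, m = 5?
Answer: -413615417/481114634 ≈ -0.85970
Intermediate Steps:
z(r) = 5 - r
S(Q) = 149/(2*Q) (S(Q) = ((5 - 1*(-8)) + 136)/(Q + Q) = ((5 + 8) + 136)/((2*Q)) = (13 + 136)*(1/(2*Q)) = 149*(1/(2*Q)) = 149/(2*Q))
(S(637) - 324659)/(135304 + 242337) = ((149/2)/637 - 324659)/(135304 + 242337) = ((149/2)*(1/637) - 324659)/377641 = (149/1274 - 324659)*(1/377641) = -413615417/1274*1/377641 = -413615417/481114634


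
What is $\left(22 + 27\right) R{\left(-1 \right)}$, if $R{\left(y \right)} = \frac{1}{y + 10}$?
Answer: $\frac{49}{9} \approx 5.4444$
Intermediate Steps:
$R{\left(y \right)} = \frac{1}{10 + y}$
$\left(22 + 27\right) R{\left(-1 \right)} = \frac{22 + 27}{10 - 1} = \frac{49}{9}$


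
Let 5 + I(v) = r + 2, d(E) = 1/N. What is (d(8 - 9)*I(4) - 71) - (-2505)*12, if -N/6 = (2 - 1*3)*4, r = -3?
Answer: 119955/4 ≈ 29989.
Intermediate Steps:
N = 24 (N = -6*(2 - 1*3)*4 = -6*(2 - 3)*4 = -(-6)*4 = -6*(-4) = 24)
d(E) = 1/24
I(v) = -6 (I(v) = -5 + (-3 + 2) = -5 - 1 = -6)
(d(8 - 9)*I(4) - 71) - (-2505)*12 = ((1/24)*(-6) - 71) - (-2505)*12 = (-¼ - 71) - 1*(-30060) = -285/4 + 30060 = 119955/4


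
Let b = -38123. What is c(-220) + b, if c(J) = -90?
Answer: -38213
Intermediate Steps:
c(-220) + b = -90 - 38123 = -38213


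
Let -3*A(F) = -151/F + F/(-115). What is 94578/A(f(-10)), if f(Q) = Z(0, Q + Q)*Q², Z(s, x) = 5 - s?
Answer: 3262941000/53473 ≈ 61020.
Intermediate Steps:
f(Q) = 5*Q² (f(Q) = (5 - 1*0)*Q² = (5 + 0)*Q² = 5*Q²)
A(F) = F/345 + 151/(3*F) (A(F) = -(-151/F + F/(-115))/3 = -(-151/F + F*(-1/115))/3 = -(-151/F - F/115)/3 = F/345 + 151/(3*F))
94578/A(f(-10)) = 94578/(((17365 + (5*(-10)²)²)/(345*((5*(-10)²))))) = 94578/(((17365 + (5*100)²)/(345*((5*100))))) = 94578/(((1/345)*(17365 + 500²)/500)) = 94578/(((1/345)*(1/500)*(17365 + 250000))) = 94578/(((1/345)*(1/500)*267365)) = 94578/(53473/34500) = 94578*(34500/53473) = 3262941000/53473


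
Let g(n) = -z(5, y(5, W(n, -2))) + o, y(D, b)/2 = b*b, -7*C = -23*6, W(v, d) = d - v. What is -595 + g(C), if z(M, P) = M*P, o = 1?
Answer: -260146/49 ≈ -5309.1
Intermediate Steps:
C = 138/7 (C = -(-23)*6/7 = -⅐*(-138) = 138/7 ≈ 19.714)
y(D, b) = 2*b² (y(D, b) = 2*(b*b) = 2*b²)
g(n) = 1 - 10*(-2 - n)² (g(n) = -5*2*(-2 - n)² + 1 = -10*(-2 - n)² + 1 = 1 - 10*(-2 - n)²)
-595 + g(C) = -595 + (1 - 10*(2 + 138/7)²) = -595 + (1 - 10*(152/7)²) = -595 + (1 - 10*23104/49) = -595 + (1 - 231040/49) = -595 - 230991/49 = -260146/49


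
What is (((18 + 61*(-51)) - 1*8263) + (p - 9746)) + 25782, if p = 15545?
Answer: 20225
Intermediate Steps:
(((18 + 61*(-51)) - 1*8263) + (p - 9746)) + 25782 = (((18 + 61*(-51)) - 1*8263) + (15545 - 9746)) + 25782 = (((18 - 3111) - 8263) + 5799) + 25782 = ((-3093 - 8263) + 5799) + 25782 = (-11356 + 5799) + 25782 = -5557 + 25782 = 20225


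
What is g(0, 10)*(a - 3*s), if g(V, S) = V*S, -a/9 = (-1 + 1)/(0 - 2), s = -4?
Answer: 0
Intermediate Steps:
a = 0 (a = -9*(-1 + 1)/(0 - 2) = -0/(-2) = -0*(-1)/2 = -9*0 = 0)
g(V, S) = S*V
g(0, 10)*(a - 3*s) = (10*0)*(0 - 3*(-4)) = 0*(0 + 12) = 0*12 = 0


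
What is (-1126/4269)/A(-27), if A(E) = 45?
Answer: -1126/192105 ≈ -0.0058614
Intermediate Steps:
(-1126/4269)/A(-27) = -1126/4269/45 = -1126*1/4269*(1/45) = -1126/4269*1/45 = -1126/192105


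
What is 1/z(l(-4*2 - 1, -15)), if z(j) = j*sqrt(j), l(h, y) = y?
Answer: I*sqrt(15)/225 ≈ 0.017213*I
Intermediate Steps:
z(j) = j**(3/2)
1/z(l(-4*2 - 1, -15)) = 1/((-15)**(3/2)) = 1/(-15*I*sqrt(15)) = I*sqrt(15)/225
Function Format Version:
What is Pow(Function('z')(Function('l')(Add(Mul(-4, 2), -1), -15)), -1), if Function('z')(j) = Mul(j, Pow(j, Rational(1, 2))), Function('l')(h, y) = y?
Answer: Mul(Rational(1, 225), I, Pow(15, Rational(1, 2))) ≈ Mul(0.017213, I)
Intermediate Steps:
Function('z')(j) = Pow(j, Rational(3, 2))
Pow(Function('z')(Function('l')(Add(Mul(-4, 2), -1), -15)), -1) = Pow(Pow(-15, Rational(3, 2)), -1) = Pow(Mul(-15, I, Pow(15, Rational(1, 2))), -1) = Mul(Rational(1, 225), I, Pow(15, Rational(1, 2)))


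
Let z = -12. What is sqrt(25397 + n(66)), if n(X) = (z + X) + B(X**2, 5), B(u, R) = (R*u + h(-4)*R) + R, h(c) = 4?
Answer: 2*sqrt(11814) ≈ 217.38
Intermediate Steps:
B(u, R) = 5*R + R*u (B(u, R) = (R*u + 4*R) + R = (4*R + R*u) + R = 5*R + R*u)
n(X) = 13 + X + 5*X**2 (n(X) = (-12 + X) + 5*(5 + X**2) = (-12 + X) + (25 + 5*X**2) = 13 + X + 5*X**2)
sqrt(25397 + n(66)) = sqrt(25397 + (13 + 66 + 5*66**2)) = sqrt(25397 + (13 + 66 + 5*4356)) = sqrt(25397 + (13 + 66 + 21780)) = sqrt(25397 + 21859) = sqrt(47256) = 2*sqrt(11814)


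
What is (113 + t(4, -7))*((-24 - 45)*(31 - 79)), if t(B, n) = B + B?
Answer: 400752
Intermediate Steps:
t(B, n) = 2*B
(113 + t(4, -7))*((-24 - 45)*(31 - 79)) = (113 + 2*4)*((-24 - 45)*(31 - 79)) = (113 + 8)*(-69*(-48)) = 121*3312 = 400752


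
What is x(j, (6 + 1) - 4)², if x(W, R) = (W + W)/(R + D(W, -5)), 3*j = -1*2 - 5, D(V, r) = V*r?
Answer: 49/484 ≈ 0.10124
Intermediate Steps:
j = -7/3 (j = (-1*2 - 5)/3 = (-2 - 5)/3 = (⅓)*(-7) = -7/3 ≈ -2.3333)
x(W, R) = 2*W/(R - 5*W) (x(W, R) = (W + W)/(R + W*(-5)) = (2*W)/(R - 5*W) = 2*W/(R - 5*W))
x(j, (6 + 1) - 4)² = (2*(-7/3)/(((6 + 1) - 4) - 5*(-7/3)))² = (2*(-7/3)/((7 - 4) + 35/3))² = (2*(-7/3)/(3 + 35/3))² = (2*(-7/3)/(44/3))² = (2*(-7/3)*(3/44))² = (-7/22)² = 49/484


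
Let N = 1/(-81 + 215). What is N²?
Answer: 1/17956 ≈ 5.5692e-5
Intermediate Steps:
N = 1/134 ≈ 0.0074627
N² = (1/134)² = 1/17956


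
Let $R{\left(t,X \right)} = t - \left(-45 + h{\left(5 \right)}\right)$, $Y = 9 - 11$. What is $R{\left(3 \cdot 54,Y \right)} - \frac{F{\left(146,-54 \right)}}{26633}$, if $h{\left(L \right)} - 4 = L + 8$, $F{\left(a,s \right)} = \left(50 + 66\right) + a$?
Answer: $\frac{5060008}{26633} \approx 189.99$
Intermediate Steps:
$Y = -2$
$F{\left(a,s \right)} = 116 + a$
$h{\left(L \right)} = 12 + L$ ($h{\left(L \right)} = 4 + \left(L + 8\right) = 4 + \left(8 + L\right) = 12 + L$)
$R{\left(t,X \right)} = 28 + t$ ($R{\left(t,X \right)} = t + \left(45 - \left(12 + 5\right)\right) = t + \left(45 - 17\right) = t + 28 = 28 + t$)
$R{\left(3 \cdot 54,Y \right)} - \frac{F{\left(146,-54 \right)}}{26633} = \left(28 + 3 \cdot 54\right) - \frac{116 + 146}{26633} = \left(28 + 162\right) - 262 \cdot \frac{1}{26633} = 190 - \frac{262}{26633} = \frac{5060008}{26633}$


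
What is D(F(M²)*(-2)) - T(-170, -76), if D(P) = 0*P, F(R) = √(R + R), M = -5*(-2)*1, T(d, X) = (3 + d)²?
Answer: -27889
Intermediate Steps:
M = 10 (M = 10*1 = 10)
F(R) = √2*√R (F(R) = √(2*R) = √2*√R)
D(P) = 0
D(F(M²)*(-2)) - T(-170, -76) = 0 - (3 - 170)² = 0 - 1*(-167)² = 0 - 1*27889 = 0 - 27889 = -27889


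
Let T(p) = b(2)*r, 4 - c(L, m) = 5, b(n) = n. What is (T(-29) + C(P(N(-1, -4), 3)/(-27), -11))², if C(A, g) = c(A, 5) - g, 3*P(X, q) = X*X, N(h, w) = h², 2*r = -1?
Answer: 81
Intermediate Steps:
r = -½ (r = (½)*(-1) = -½ ≈ -0.50000)
P(X, q) = X²/3 (P(X, q) = (X*X)/3 = X²/3)
c(L, m) = -1 (c(L, m) = 4 - 1*5 = 4 - 5 = -1)
T(p) = -1 (T(p) = 2*(-½) = -1)
C(A, g) = -1 - g
(T(-29) + C(P(N(-1, -4), 3)/(-27), -11))² = (-1 + (-1 - 1*(-11)))² = (-1 + (-1 + 11))² = (-1 + 10)² = 9² = 81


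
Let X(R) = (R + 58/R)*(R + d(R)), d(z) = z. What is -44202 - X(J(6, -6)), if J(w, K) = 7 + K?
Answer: -44320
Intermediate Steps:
X(R) = 2*R*(R + 58/R) (X(R) = (R + 58/R)*(R + R) = (R + 58/R)*(2*R) = 2*R*(R + 58/R))
-44202 - X(J(6, -6)) = -44202 - (116 + 2*(7 - 6)²) = -44202 - (116 + 2*1²) = -44202 - (116 + 2*1) = -44202 - (116 + 2) = -44202 - 1*118 = -44202 - 118 = -44320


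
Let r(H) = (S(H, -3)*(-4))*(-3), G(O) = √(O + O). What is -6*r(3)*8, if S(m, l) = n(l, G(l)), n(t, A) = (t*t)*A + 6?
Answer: -3456 - 5184*I*√6 ≈ -3456.0 - 12698.0*I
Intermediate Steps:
G(O) = √2*√O (G(O) = √(2*O) = √2*√O)
n(t, A) = 6 + A*t² (n(t, A) = t²*A + 6 = A*t² + 6 = 6 + A*t²)
S(m, l) = 6 + √2*l^(5/2) (S(m, l) = 6 + (√2*√l)*l² = 6 + √2*l^(5/2))
r(H) = 72 + 108*I*√6 (r(H) = ((6 + √2*(-3)^(5/2))*(-4))*(-3) = ((6 + √2*(9*I*√3))*(-4))*(-3) = ((6 + 9*I*√6)*(-4))*(-3) = (-24 - 36*I*√6)*(-3) = 72 + 108*I*√6)
-6*r(3)*8 = -6*(72 + 108*I*√6)*8 = (-432 - 648*I*√6)*8 = -3456 - 5184*I*√6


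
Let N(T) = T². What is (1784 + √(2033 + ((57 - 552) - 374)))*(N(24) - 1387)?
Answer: -1446824 - 1622*√291 ≈ -1.4745e+6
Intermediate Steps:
(1784 + √(2033 + ((57 - 552) - 374)))*(N(24) - 1387) = (1784 + √(2033 + ((57 - 552) - 374)))*(24² - 1387) = (1784 + √(2033 + (-495 - 374)))*(576 - 1387) = (1784 + √(2033 - 869))*(-811) = (1784 + √1164)*(-811) = (1784 + 2*√291)*(-811) = -1446824 - 1622*√291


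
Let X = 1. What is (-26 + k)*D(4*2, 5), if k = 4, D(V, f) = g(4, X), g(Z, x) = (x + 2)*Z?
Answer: -264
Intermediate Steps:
g(Z, x) = Z*(2 + x) (g(Z, x) = (2 + x)*Z = Z*(2 + x))
D(V, f) = 12 (D(V, f) = 4*(2 + 1) = 4*3 = 12)
(-26 + k)*D(4*2, 5) = (-26 + 4)*12 = -22*12 = -264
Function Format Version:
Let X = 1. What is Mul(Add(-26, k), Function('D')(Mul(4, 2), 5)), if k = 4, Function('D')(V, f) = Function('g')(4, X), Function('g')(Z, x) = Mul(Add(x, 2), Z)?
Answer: -264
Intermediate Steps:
Function('g')(Z, x) = Mul(Z, Add(2, x)) (Function('g')(Z, x) = Mul(Add(2, x), Z) = Mul(Z, Add(2, x)))
Function('D')(V, f) = 12 (Function('D')(V, f) = Mul(4, Add(2, 1)) = Mul(4, 3) = 12)
Mul(Add(-26, k), Function('D')(Mul(4, 2), 5)) = Mul(Add(-26, 4), 12) = Mul(-22, 12) = -264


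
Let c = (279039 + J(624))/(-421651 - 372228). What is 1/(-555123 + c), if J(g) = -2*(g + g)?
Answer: -793879/440700768660 ≈ -1.8014e-6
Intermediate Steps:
J(g) = -4*g
c = -276543/793879 (c = (279039 - 4*624)/(-421651 - 372228) = (279039 - 2496)/(-793879) = 276543*(-1/793879) = -276543/793879 ≈ -0.34834)
1/(-555123 + c) = 1/(-555123 - 276543/793879) = 1/(-440700768660/793879) = -793879/440700768660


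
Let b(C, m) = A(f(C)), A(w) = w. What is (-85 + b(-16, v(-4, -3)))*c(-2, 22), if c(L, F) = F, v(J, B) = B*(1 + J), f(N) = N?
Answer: -2222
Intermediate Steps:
b(C, m) = C
(-85 + b(-16, v(-4, -3)))*c(-2, 22) = (-85 - 16)*22 = -101*22 = -2222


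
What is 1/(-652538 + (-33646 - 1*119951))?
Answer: -1/806135 ≈ -1.2405e-6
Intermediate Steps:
1/(-652538 + (-33646 - 1*119951)) = 1/(-652538 + (-33646 - 119951)) = 1/(-652538 - 153597) = 1/(-806135) = -1/806135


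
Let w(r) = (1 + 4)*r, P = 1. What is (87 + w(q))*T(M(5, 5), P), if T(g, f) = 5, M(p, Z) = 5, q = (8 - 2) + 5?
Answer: 710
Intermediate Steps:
q = 11 (q = 6 + 5 = 11)
w(r) = 5*r
(87 + w(q))*T(M(5, 5), P) = (87 + 5*11)*5 = (87 + 55)*5 = 142*5 = 710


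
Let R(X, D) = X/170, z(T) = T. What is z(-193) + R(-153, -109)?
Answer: -1939/10 ≈ -193.90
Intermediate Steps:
R(X, D) = X/170 (R(X, D) = X*(1/170) = X/170)
z(-193) + R(-153, -109) = -193 + (1/170)*(-153) = -193 - 9/10 = -1939/10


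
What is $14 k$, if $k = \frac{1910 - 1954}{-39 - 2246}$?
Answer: $\frac{616}{2285} \approx 0.26958$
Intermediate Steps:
$k = \frac{44}{2285}$ ($k = - \frac{44}{-2285} = \left(-44\right) \left(- \frac{1}{2285}\right) = \frac{44}{2285} \approx 0.019256$)
$14 k = 14 \cdot \frac{44}{2285} = \frac{616}{2285}$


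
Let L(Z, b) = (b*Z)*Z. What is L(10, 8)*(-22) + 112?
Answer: -17488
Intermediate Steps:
L(Z, b) = b*Z**2 (L(Z, b) = (Z*b)*Z = b*Z**2)
L(10, 8)*(-22) + 112 = (8*10**2)*(-22) + 112 = (8*100)*(-22) + 112 = 800*(-22) + 112 = -17600 + 112 = -17488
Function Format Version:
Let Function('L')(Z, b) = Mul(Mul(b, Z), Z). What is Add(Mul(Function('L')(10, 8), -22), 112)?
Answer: -17488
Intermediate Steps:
Function('L')(Z, b) = Mul(b, Pow(Z, 2)) (Function('L')(Z, b) = Mul(Mul(Z, b), Z) = Mul(b, Pow(Z, 2)))
Add(Mul(Function('L')(10, 8), -22), 112) = Add(Mul(Mul(8, Pow(10, 2)), -22), 112) = Add(Mul(Mul(8, 100), -22), 112) = Add(Mul(800, -22), 112) = Add(-17600, 112) = -17488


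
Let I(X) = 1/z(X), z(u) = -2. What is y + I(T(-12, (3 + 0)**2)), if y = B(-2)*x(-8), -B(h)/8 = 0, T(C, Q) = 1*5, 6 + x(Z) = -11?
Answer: -1/2 ≈ -0.50000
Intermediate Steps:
x(Z) = -17 (x(Z) = -6 - 11 = -17)
T(C, Q) = 5
B(h) = 0 (B(h) = -8*0 = 0)
I(X) = -1/2 (I(X) = 1/(-2) = -1/2)
y = 0 (y = 0*(-17) = 0)
y + I(T(-12, (3 + 0)**2)) = 0 - 1/2 = -1/2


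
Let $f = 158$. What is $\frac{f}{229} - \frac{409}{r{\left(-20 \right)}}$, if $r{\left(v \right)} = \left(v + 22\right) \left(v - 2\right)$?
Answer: $\frac{100613}{10076} \approx 9.9854$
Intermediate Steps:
$r{\left(v \right)} = \left(-2 + v\right) \left(22 + v\right)$ ($r{\left(v \right)} = \left(22 + v\right) \left(-2 + v\right) = \left(-2 + v\right) \left(22 + v\right)$)
$\frac{f}{229} - \frac{409}{r{\left(-20 \right)}} = \frac{158}{229} - \frac{409}{-44 + \left(-20\right)^{2} + 20 \left(-20\right)} = 158 \cdot \frac{1}{229} - \frac{409}{-44 + 400 - 400} = \frac{158}{229} - \frac{409}{-44} = \frac{158}{229} - - \frac{409}{44} = \frac{158}{229} + \frac{409}{44} = \frac{100613}{10076}$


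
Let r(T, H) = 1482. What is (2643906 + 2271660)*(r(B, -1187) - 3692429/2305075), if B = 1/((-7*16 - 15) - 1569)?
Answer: 16774018598371086/2305075 ≈ 7.2770e+9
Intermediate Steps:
B = -1/1696 (B = 1/((-112 - 15) - 1569) = 1/(-127 - 1569) = 1/(-1696) = -1/1696 ≈ -0.00058962)
(2643906 + 2271660)*(r(B, -1187) - 3692429/2305075) = (2643906 + 2271660)*(1482 - 3692429/2305075) = 4915566*(1482 - 3692429*1/2305075) = 4915566*(1482 - 3692429/2305075) = 4915566*(3412428721/2305075) = 16774018598371086/2305075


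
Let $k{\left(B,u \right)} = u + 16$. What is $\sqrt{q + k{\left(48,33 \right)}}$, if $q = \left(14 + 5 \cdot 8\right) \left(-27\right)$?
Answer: $i \sqrt{1409} \approx 37.537 i$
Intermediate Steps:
$k{\left(B,u \right)} = 16 + u$
$q = -1458$ ($q = \left(14 + 40\right) \left(-27\right) = 54 \left(-27\right) = -1458$)
$\sqrt{q + k{\left(48,33 \right)}} = \sqrt{-1458 + \left(16 + 33\right)} = \sqrt{-1458 + 49} = \sqrt{-1409} = i \sqrt{1409}$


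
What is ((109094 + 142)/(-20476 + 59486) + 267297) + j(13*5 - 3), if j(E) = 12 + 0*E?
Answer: 5213916663/19505 ≈ 2.6731e+5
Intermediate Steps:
j(E) = 12 (j(E) = 12 + 0 = 12)
((109094 + 142)/(-20476 + 59486) + 267297) + j(13*5 - 3) = ((109094 + 142)/(-20476 + 59486) + 267297) + 12 = (109236/39010 + 267297) + 12 = (109236*(1/39010) + 267297) + 12 = (54618/19505 + 267297) + 12 = 5213682603/19505 + 12 = 5213916663/19505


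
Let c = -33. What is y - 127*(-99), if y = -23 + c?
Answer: 12517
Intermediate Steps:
y = -56 (y = -23 - 33 = -56)
y - 127*(-99) = -56 - 127*(-99) = -56 + 12573 = 12517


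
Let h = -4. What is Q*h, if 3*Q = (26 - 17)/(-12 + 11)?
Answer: 12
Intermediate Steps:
Q = -3 (Q = ((26 - 17)/(-12 + 11))/3 = (9/(-1))/3 = (9*(-1))/3 = (⅓)*(-9) = -3)
Q*h = -3*(-4) = 12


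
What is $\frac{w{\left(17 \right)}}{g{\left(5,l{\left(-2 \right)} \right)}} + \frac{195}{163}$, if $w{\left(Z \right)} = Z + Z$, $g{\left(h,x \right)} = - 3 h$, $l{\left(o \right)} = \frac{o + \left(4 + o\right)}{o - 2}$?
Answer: $- \frac{2617}{2445} \approx -1.0703$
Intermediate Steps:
$l{\left(o \right)} = \frac{4 + 2 o}{-2 + o}$
$w{\left(Z \right)} = 2 Z$
$\frac{w{\left(17 \right)}}{g{\left(5,l{\left(-2 \right)} \right)}} + \frac{195}{163} = \frac{2 \cdot 17}{\left(-3\right) 5} + \frac{195}{163} = \frac{34}{-15} + 195 \cdot \frac{1}{163} = 34 \left(- \frac{1}{15}\right) + \frac{195}{163} = - \frac{34}{15} + \frac{195}{163} = - \frac{2617}{2445}$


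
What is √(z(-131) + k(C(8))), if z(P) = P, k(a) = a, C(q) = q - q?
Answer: I*√131 ≈ 11.446*I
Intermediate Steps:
C(q) = 0
√(z(-131) + k(C(8))) = √(-131 + 0) = √(-131) = I*√131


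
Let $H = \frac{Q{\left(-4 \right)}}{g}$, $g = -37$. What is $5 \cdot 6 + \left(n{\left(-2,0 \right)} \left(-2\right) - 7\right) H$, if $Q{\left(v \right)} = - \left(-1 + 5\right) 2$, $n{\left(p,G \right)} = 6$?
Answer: $\frac{958}{37} \approx 25.892$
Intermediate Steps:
$Q{\left(v \right)} = -8$ ($Q{\left(v \right)} = - 4 \cdot 2 = \left(-1\right) 8 = -8$)
$H = \frac{8}{37}$ ($H = - \frac{8}{-37} = \left(-8\right) \left(- \frac{1}{37}\right) = \frac{8}{37} \approx 0.21622$)
$5 \cdot 6 + \left(n{\left(-2,0 \right)} \left(-2\right) - 7\right) H = 5 \cdot 6 + \left(6 \left(-2\right) - 7\right) \frac{8}{37} = 30 + \left(-12 - 7\right) \frac{8}{37} = 30 - \frac{152}{37} = \frac{958}{37}$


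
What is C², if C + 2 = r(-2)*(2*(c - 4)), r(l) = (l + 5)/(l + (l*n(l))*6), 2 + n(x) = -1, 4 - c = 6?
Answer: 2704/289 ≈ 9.3564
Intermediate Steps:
c = -2 (c = 4 - 1*6 = 4 - 6 = -2)
n(x) = -3 (n(x) = -2 - 1 = -3)
r(l) = -(5 + l)/(17*l) (r(l) = (l + 5)/(l + (l*(-3))*6) = (5 + l)/(l - 3*l*6) = (5 + l)/(l - 18*l) = (5 + l)/((-17*l)) = (5 + l)*(-1/(17*l)) = -(5 + l)/(17*l))
C = -52/17 (C = -2 + ((1/17)*(-5 - 1*(-2))/(-2))*(2*(-2 - 4)) = -2 + ((1/17)*(-½)*(-5 + 2))*(2*(-6)) = -2 + ((1/17)*(-½)*(-3))*(-12) = -2 + (3/34)*(-12) = -2 - 18/17 = -52/17 ≈ -3.0588)
C² = (-52/17)² = 2704/289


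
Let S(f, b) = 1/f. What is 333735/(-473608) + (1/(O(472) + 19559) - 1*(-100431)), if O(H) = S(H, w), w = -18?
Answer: 439109124971870713/4372277541192 ≈ 1.0043e+5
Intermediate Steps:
O(H) = 1/H
333735/(-473608) + (1/(O(472) + 19559) - 1*(-100431)) = 333735/(-473608) + (1/(1/472 + 19559) - 1*(-100431)) = 333735*(-1/473608) + (1/(1/472 + 19559) + 100431) = -333735/473608 + (1/(9231849/472) + 100431) = -333735/473608 + (472/9231849 + 100431) = -333735/473608 + 927163827391/9231849 = 439109124971870713/4372277541192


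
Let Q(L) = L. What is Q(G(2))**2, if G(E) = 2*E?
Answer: 16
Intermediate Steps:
Q(G(2))**2 = (2*2)**2 = 4**2 = 16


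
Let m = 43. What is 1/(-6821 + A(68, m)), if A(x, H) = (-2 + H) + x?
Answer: -1/6712 ≈ -0.00014899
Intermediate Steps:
A(x, H) = -2 + H + x
1/(-6821 + A(68, m)) = 1/(-6821 + (-2 + 43 + 68)) = 1/(-6821 + 109) = 1/(-6712) = -1/6712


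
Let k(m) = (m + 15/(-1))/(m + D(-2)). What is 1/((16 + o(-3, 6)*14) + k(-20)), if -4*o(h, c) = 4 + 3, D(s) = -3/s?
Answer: -74/489 ≈ -0.15133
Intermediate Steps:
o(h, c) = -7/4 (o(h, c) = -(4 + 3)/4 = -¼*7 = -7/4)
k(m) = (-15 + m)/(3/2 + m) (k(m) = (m + 15/(-1))/(m - 3/(-2)) = (m + 15*(-1))/(m - 3*(-½)) = (m - 15)/(m + 3/2) = (-15 + m)/(3/2 + m))
1/((16 + o(-3, 6)*14) + k(-20)) = 1/((16 - 7/4*14) + 2*(-15 - 20)/(3 + 2*(-20))) = 1/((16 - 49/2) + 2*(-35)/(3 - 40)) = 1/(-17/2 + 2*(-35)/(-37)) = 1/(-17/2 + 2*(-1/37)*(-35)) = 1/(-17/2 + 70/37) = 1/(-489/74) = -74/489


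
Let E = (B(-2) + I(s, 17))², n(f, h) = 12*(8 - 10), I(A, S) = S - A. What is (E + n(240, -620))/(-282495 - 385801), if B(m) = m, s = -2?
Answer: -265/668296 ≈ -0.00039653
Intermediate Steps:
n(f, h) = -24 (n(f, h) = 12*(-2) = -24)
E = 289 (E = (-2 + (17 - 1*(-2)))² = (-2 + (17 + 2))² = (-2 + 19)² = 17² = 289)
(E + n(240, -620))/(-282495 - 385801) = (289 - 24)/(-282495 - 385801) = 265/(-668296) = 265*(-1/668296) = -265/668296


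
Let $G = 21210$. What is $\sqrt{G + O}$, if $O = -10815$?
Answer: $3 \sqrt{1155} \approx 101.96$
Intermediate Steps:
$\sqrt{G + O} = \sqrt{21210 - 10815} = \sqrt{10395} = 3 \sqrt{1155}$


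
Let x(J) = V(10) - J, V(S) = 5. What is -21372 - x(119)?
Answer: -21258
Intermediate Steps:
x(J) = 5 - J
-21372 - x(119) = -21372 - (5 - 1*119) = -21372 - (5 - 119) = -21372 - 1*(-114) = -21372 + 114 = -21258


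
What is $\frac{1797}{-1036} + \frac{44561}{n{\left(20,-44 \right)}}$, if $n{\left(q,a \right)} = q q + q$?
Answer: $\frac{115843}{1110} \approx 104.36$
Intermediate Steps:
$n{\left(q,a \right)} = q + q^{2}$ ($n{\left(q,a \right)} = q^{2} + q = q + q^{2}$)
$\frac{1797}{-1036} + \frac{44561}{n{\left(20,-44 \right)}} = \frac{1797}{-1036} + \frac{44561}{20 \left(1 + 20\right)} = 1797 \left(- \frac{1}{1036}\right) + \frac{44561}{20 \cdot 21} = - \frac{1797}{1036} + \frac{44561}{420} = \frac{115843}{1110}$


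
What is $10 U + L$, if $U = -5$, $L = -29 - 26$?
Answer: $-105$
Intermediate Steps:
$L = -55$
$10 U + L = 10 \left(-5\right) - 55 = -50 - 55 = -105$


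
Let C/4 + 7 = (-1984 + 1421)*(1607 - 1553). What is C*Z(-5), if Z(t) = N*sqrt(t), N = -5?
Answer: 608180*I*sqrt(5) ≈ 1.3599e+6*I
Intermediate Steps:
C = -121636 (C = -28 + 4*((-1984 + 1421)*(1607 - 1553)) = -28 + 4*(-563*54) = -28 + 4*(-30402) = -28 - 121608 = -121636)
Z(t) = -5*sqrt(t)
C*Z(-5) = -(-608180)*sqrt(-5) = -(-608180)*I*sqrt(5) = 608180*I*sqrt(5)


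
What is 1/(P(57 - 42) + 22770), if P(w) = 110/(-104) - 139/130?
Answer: 260/5919647 ≈ 4.3922e-5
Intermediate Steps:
P(w) = -553/260 (P(w) = 110*(-1/104) - 139*1/130 = -55/52 - 139/130 = -553/260)
1/(P(57 - 42) + 22770) = 1/(-553/260 + 22770) = 1/(5919647/260) = 260/5919647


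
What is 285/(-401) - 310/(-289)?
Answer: 41945/115889 ≈ 0.36194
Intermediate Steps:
285/(-401) - 310/(-289) = 285*(-1/401) - 310*(-1/289) = -285/401 + 310/289 = 41945/115889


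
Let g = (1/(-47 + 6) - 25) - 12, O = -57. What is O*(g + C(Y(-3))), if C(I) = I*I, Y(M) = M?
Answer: 65493/41 ≈ 1597.4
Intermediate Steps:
C(I) = I**2
g = -1518/41 (g = (1/(-41) - 25) - 12 = (-1/41 - 25) - 12 = -1026/41 - 12 = -1518/41 ≈ -37.024)
O*(g + C(Y(-3))) = -57*(-1518/41 + (-3)**2) = -57*(-1518/41 + 9) = -57*(-1149/41) = 65493/41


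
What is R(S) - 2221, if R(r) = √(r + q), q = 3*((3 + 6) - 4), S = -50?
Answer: -2221 + I*√35 ≈ -2221.0 + 5.9161*I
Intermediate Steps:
q = 15 (q = 3*(9 - 4) = 3*5 = 15)
R(r) = √(15 + r) (R(r) = √(r + 15) = √(15 + r))
R(S) - 2221 = √(15 - 50) - 2221 = √(-35) - 2221 = I*√35 - 2221 = -2221 + I*√35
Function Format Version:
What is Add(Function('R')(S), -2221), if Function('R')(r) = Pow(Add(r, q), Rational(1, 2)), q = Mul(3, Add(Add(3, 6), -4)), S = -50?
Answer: Add(-2221, Mul(I, Pow(35, Rational(1, 2)))) ≈ Add(-2221.0, Mul(5.9161, I))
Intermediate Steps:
q = 15 (q = Mul(3, Add(9, -4)) = Mul(3, 5) = 15)
Function('R')(r) = Pow(Add(15, r), Rational(1, 2)) (Function('R')(r) = Pow(Add(r, 15), Rational(1, 2)) = Pow(Add(15, r), Rational(1, 2)))
Add(Function('R')(S), -2221) = Add(Pow(Add(15, -50), Rational(1, 2)), -2221) = Add(Pow(-35, Rational(1, 2)), -2221) = Add(Mul(I, Pow(35, Rational(1, 2))), -2221) = Add(-2221, Mul(I, Pow(35, Rational(1, 2))))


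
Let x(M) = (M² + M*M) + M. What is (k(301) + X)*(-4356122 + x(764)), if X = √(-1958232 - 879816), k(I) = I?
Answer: -959577766 - 12751864*I*√177378 ≈ -9.5958e+8 - 5.3706e+9*I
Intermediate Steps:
X = 4*I*√177378 (X = √(-2838048) = 4*I*√177378 ≈ 1684.7*I)
x(M) = M + 2*M² (x(M) = (M² + M²) + M = 2*M² + M = M + 2*M²)
(k(301) + X)*(-4356122 + x(764)) = (301 + 4*I*√177378)*(-4356122 + 764*(1 + 2*764)) = (301 + 4*I*√177378)*(-4356122 + 764*(1 + 1528)) = (301 + 4*I*√177378)*(-4356122 + 764*1529) = (301 + 4*I*√177378)*(-4356122 + 1168156) = (301 + 4*I*√177378)*(-3187966) = -959577766 - 12751864*I*√177378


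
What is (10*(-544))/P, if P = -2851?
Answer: 5440/2851 ≈ 1.9081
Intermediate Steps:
(10*(-544))/P = (10*(-544))/(-2851) = -5440*(-1/2851) = 5440/2851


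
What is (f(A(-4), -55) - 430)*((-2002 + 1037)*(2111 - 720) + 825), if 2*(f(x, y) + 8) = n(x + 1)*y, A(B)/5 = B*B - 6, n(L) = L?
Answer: 2469012345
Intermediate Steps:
A(B) = -30 + 5*B**2 (A(B) = 5*(B*B - 6) = 5*(B**2 - 6) = 5*(-6 + B**2) = -30 + 5*B**2)
f(x, y) = -8 + y*(1 + x)/2 (f(x, y) = -8 + ((x + 1)*y)/2 = -8 + ((1 + x)*y)/2 = -8 + (y*(1 + x))/2 = -8 + y*(1 + x)/2)
(f(A(-4), -55) - 430)*((-2002 + 1037)*(2111 - 720) + 825) = ((-8 + (1/2)*(-55)*(1 + (-30 + 5*(-4)**2))) - 430)*((-2002 + 1037)*(2111 - 720) + 825) = ((-8 + (1/2)*(-55)*(1 + (-30 + 5*16))) - 430)*(-965*1391 + 825) = ((-8 + (1/2)*(-55)*(1 + (-30 + 80))) - 430)*(-1342315 + 825) = ((-8 + (1/2)*(-55)*(1 + 50)) - 430)*(-1341490) = ((-8 + (1/2)*(-55)*51) - 430)*(-1341490) = ((-8 - 2805/2) - 430)*(-1341490) = (-2821/2 - 430)*(-1341490) = -3681/2*(-1341490) = 2469012345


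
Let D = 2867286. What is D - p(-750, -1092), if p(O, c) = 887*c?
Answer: 3835890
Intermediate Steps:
D - p(-750, -1092) = 2867286 - 887*(-1092) = 2867286 - 1*(-968604) = 2867286 + 968604 = 3835890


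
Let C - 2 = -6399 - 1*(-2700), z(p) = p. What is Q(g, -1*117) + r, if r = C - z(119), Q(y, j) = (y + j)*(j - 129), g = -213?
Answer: 77364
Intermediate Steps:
C = -3697 (C = 2 + (-6399 - 1*(-2700)) = 2 + (-6399 + 2700) = 2 - 3699 = -3697)
Q(y, j) = (-129 + j)*(j + y) (Q(y, j) = (j + y)*(-129 + j) = (-129 + j)*(j + y))
r = -3816 (r = -3697 - 1*119 = -3697 - 119 = -3816)
Q(g, -1*117) + r = ((-1*117)² - (-129)*117 - 129*(-213) - 1*117*(-213)) - 3816 = ((-117)² - 129*(-117) + 27477 - 117*(-213)) - 3816 = (13689 + 15093 + 27477 + 24921) - 3816 = 81180 - 3816 = 77364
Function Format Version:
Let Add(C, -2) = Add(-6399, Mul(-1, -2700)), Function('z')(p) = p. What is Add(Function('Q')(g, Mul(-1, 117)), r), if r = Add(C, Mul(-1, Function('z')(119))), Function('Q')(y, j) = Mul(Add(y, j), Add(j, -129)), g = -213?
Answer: 77364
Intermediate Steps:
C = -3697 (C = Add(2, Add(-6399, Mul(-1, -2700))) = Add(2, Add(-6399, 2700)) = Add(2, -3699) = -3697)
Function('Q')(y, j) = Mul(Add(-129, j), Add(j, y)) (Function('Q')(y, j) = Mul(Add(j, y), Add(-129, j)) = Mul(Add(-129, j), Add(j, y)))
r = -3816 (r = Add(-3697, Mul(-1, 119)) = Add(-3697, -119) = -3816)
Add(Function('Q')(g, Mul(-1, 117)), r) = Add(Add(Pow(Mul(-1, 117), 2), Mul(-129, Mul(-1, 117)), Mul(-129, -213), Mul(Mul(-1, 117), -213)), -3816) = Add(Add(Pow(-117, 2), Mul(-129, -117), 27477, Mul(-117, -213)), -3816) = Add(Add(13689, 15093, 27477, 24921), -3816) = Add(81180, -3816) = 77364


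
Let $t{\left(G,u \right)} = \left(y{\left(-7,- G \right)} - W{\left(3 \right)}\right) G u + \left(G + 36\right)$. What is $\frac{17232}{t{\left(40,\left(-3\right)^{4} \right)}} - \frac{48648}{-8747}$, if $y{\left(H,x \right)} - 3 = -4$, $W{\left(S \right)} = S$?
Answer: $\frac{119013132}{28174087} \approx 4.2242$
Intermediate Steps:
$y{\left(H,x \right)} = -1$ ($y{\left(H,x \right)} = 3 - 4 = -1$)
$t{\left(G,u \right)} = 36 + G - 4 G u$ ($t{\left(G,u \right)} = \left(-1 - 3\right) G u + \left(G + 36\right) = \left(-1 - 3\right) G u + \left(36 + G\right) = - 4 G u + \left(36 + G\right) = 36 + G - 4 G u$)
$\frac{17232}{t{\left(40,\left(-3\right)^{4} \right)}} - \frac{48648}{-8747} = \frac{17232}{36 + 40 - 160 \left(-3\right)^{4}} - \frac{48648}{-8747} = \frac{17232}{36 + 40 - 160 \cdot 81} - - \frac{48648}{8747} = \frac{17232}{36 + 40 - 12960} + \frac{48648}{8747} = \frac{17232}{-12884} + \frac{48648}{8747} = 17232 \left(- \frac{1}{12884}\right) + \frac{48648}{8747} = - \frac{4308}{3221} + \frac{48648}{8747} = \frac{119013132}{28174087}$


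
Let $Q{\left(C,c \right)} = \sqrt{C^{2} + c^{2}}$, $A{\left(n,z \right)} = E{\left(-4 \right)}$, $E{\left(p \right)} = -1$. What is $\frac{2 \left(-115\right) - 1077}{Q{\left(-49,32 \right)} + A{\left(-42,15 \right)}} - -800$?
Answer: $\frac{2737893}{3424} - \frac{6535 \sqrt{137}}{3424} \approx 777.28$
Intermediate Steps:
$A{\left(n,z \right)} = -1$
$\frac{2 \left(-115\right) - 1077}{Q{\left(-49,32 \right)} + A{\left(-42,15 \right)}} - -800 = \frac{2 \left(-115\right) - 1077}{\sqrt{\left(-49\right)^{2} + 32^{2}} - 1} - -800 = \frac{-230 - 1077}{\sqrt{2401 + 1024} - 1} + 800 = - \frac{1307}{\sqrt{3425} - 1} + 800 = - \frac{1307}{5 \sqrt{137} - 1} + 800 = - \frac{1307}{-1 + 5 \sqrt{137}} + 800 = 800 - \frac{1307}{-1 + 5 \sqrt{137}}$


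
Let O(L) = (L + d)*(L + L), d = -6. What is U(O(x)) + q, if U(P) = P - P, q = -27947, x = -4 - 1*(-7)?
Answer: -27947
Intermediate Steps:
x = 3 (x = -4 + 7 = 3)
O(L) = 2*L*(-6 + L) (O(L) = (L - 6)*(L + L) = (-6 + L)*(2*L) = 2*L*(-6 + L))
U(P) = 0
U(O(x)) + q = 0 - 27947 = -27947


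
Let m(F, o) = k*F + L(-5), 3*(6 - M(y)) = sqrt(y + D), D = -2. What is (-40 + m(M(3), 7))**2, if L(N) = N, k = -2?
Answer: 28561/9 ≈ 3173.4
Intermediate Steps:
M(y) = 6 - sqrt(-2 + y)/3 (M(y) = 6 - sqrt(y - 2)/3 = 6 - sqrt(-2 + y)/3)
m(F, o) = -5 - 2*F (m(F, o) = -2*F - 5 = -5 - 2*F)
(-40 + m(M(3), 7))**2 = (-40 + (-5 - 2*(6 - sqrt(-2 + 3)/3)))**2 = (-40 + (-5 - 2*(6 - sqrt(1)/3)))**2 = (-40 + (-5 - 2*(6 - 1/3*1)))**2 = (-40 + (-5 - 2*(6 - 1/3)))**2 = (-40 + (-5 - 2*17/3))**2 = (-40 + (-5 - 34/3))**2 = (-40 - 49/3)**2 = (-169/3)**2 = 28561/9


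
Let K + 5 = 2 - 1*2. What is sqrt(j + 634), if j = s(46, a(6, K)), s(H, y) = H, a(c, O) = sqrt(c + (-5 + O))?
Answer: 2*sqrt(170) ≈ 26.077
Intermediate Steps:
K = -5 (K = -5 + (2 - 1*2) = -5 + (2 - 2) = -5 + 0 = -5)
a(c, O) = sqrt(-5 + O + c)
j = 46
sqrt(j + 634) = sqrt(46 + 634) = sqrt(680) = 2*sqrt(170)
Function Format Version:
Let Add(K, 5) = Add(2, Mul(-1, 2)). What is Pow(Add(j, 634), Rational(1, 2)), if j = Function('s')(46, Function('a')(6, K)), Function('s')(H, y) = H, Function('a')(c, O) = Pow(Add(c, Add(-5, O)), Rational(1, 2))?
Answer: Mul(2, Pow(170, Rational(1, 2))) ≈ 26.077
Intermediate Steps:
K = -5 (K = Add(-5, Add(2, Mul(-1, 2))) = Add(-5, Add(2, -2)) = Add(-5, 0) = -5)
Function('a')(c, O) = Pow(Add(-5, O, c), Rational(1, 2))
j = 46
Pow(Add(j, 634), Rational(1, 2)) = Pow(Add(46, 634), Rational(1, 2)) = Pow(680, Rational(1, 2)) = Mul(2, Pow(170, Rational(1, 2)))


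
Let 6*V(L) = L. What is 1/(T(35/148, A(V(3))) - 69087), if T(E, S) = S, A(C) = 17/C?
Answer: -1/69053 ≈ -1.4482e-5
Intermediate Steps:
V(L) = L/6
1/(T(35/148, A(V(3))) - 69087) = 1/(17/(((1/6)*3)) - 69087) = 1/(17/(1/2) - 69087) = 1/(17*2 - 69087) = 1/(34 - 69087) = 1/(-69053) = -1/69053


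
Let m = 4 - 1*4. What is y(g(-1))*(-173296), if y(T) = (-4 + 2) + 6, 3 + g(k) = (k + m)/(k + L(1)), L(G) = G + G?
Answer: -693184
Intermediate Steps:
m = 0 (m = 4 - 4 = 0)
L(G) = 2*G
g(k) = -3 + k/(2 + k) (g(k) = -3 + (k + 0)/(k + 2*1) = -3 + k/(k + 2) = -3 + k/(2 + k))
y(T) = 4 (y(T) = -2 + 6 = 4)
y(g(-1))*(-173296) = 4*(-173296) = -693184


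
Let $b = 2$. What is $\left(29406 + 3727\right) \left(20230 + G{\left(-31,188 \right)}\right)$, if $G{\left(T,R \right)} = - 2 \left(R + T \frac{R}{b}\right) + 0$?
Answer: $850921706$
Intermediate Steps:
$G{\left(T,R \right)} = - 2 R - R T$ ($G{\left(T,R \right)} = - 2 \left(R + T \frac{R}{2}\right) + 0 = - 2 \left(R + \frac{R T}{2}\right) + 0 = \left(- 2 R - R T\right) + 0 = - 2 R - R T$)
$\left(29406 + 3727\right) \left(20230 + G{\left(-31,188 \right)}\right) = \left(29406 + 3727\right) \left(20230 - 188 \left(2 - 31\right)\right) = 33133 \left(20230 - 188 \left(-29\right)\right) = 33133 \left(20230 + 5452\right) = 33133 \cdot 25682 = 850921706$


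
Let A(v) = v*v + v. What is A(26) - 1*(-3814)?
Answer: 4516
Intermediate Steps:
A(v) = v + v² (A(v) = v² + v = v + v²)
A(26) - 1*(-3814) = 26*(1 + 26) - 1*(-3814) = 26*27 + 3814 = 702 + 3814 = 4516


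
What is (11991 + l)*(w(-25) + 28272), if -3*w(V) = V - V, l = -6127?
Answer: 165787008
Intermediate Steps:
w(V) = 0 (w(V) = -(V - V)/3 = -⅓*0 = 0)
(11991 + l)*(w(-25) + 28272) = (11991 - 6127)*(0 + 28272) = 5864*28272 = 165787008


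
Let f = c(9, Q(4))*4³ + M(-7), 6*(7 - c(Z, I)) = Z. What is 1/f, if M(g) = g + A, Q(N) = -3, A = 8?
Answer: 1/353 ≈ 0.0028329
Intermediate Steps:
c(Z, I) = 7 - Z/6
M(g) = 8 + g (M(g) = g + 8 = 8 + g)
f = 353 (f = (7 - ⅙*9)*4³ + (8 - 7) = (7 - 3/2)*64 + 1 = (11/2)*64 + 1 = 352 + 1 = 353)
1/f = 1/353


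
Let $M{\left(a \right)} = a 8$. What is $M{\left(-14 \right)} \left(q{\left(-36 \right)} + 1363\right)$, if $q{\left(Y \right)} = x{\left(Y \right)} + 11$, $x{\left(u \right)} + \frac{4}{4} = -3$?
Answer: $-153440$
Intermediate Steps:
$x{\left(u \right)} = -4$ ($x{\left(u \right)} = -1 - 3 = -4$)
$q{\left(Y \right)} = 7$ ($q{\left(Y \right)} = -4 + 11 = 7$)
$M{\left(a \right)} = 8 a$
$M{\left(-14 \right)} \left(q{\left(-36 \right)} + 1363\right) = 8 \left(-14\right) \left(7 + 1363\right) = \left(-112\right) 1370 = -153440$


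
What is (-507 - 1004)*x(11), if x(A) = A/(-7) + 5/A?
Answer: 129946/77 ≈ 1687.6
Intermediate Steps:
x(A) = 5/A - A/7 (x(A) = A*(-⅐) + 5/A = -A/7 + 5/A = 5/A - A/7)
(-507 - 1004)*x(11) = (-507 - 1004)*(5/11 - ⅐*11) = -1511*(5*(1/11) - 11/7) = -1511*(5/11 - 11/7) = -1511*(-86/77) = 129946/77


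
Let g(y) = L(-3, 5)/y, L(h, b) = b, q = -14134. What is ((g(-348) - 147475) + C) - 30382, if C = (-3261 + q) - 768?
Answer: -68214965/348 ≈ -1.9602e+5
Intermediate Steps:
g(y) = 5/y
C = -18163 (C = (-3261 - 14134) - 768 = -17395 - 768 = -18163)
((g(-348) - 147475) + C) - 30382 = ((5/(-348) - 147475) - 18163) - 30382 = ((5*(-1/348) - 147475) - 18163) - 30382 = ((-5/348 - 147475) - 18163) - 30382 = (-51321305/348 - 18163) - 30382 = -57642029/348 - 30382 = -68214965/348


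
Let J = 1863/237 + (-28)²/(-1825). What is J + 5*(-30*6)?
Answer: -128686111/144175 ≈ -892.57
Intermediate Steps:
J = 1071389/144175 (J = 1863*(1/237) + 784*(-1/1825) = 621/79 - 784/1825 = 1071389/144175 ≈ 7.4312)
J + 5*(-30*6) = 1071389/144175 + 5*(-30*6) = 1071389/144175 + 5*(-180) = 1071389/144175 - 900 = -128686111/144175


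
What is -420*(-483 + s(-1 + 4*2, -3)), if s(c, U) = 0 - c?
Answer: 205800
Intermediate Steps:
s(c, U) = -c
-420*(-483 + s(-1 + 4*2, -3)) = -420*(-483 - (-1 + 4*2)) = -420*(-483 - (-1 + 8)) = -420*(-483 - 1*7) = -420*(-483 - 7) = -420*(-490) = 205800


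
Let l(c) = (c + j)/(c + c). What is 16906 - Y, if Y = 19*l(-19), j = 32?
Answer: 33825/2 ≈ 16913.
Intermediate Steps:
l(c) = (32 + c)/(2*c) (l(c) = (c + 32)/(c + c) = (32 + c)/((2*c)) = (32 + c)*(1/(2*c)) = (32 + c)/(2*c))
Y = -13/2 (Y = 19*((1/2)*(32 - 19)/(-19)) = 19*((1/2)*(-1/19)*13) = 19*(-13/38) = -13/2 ≈ -6.5000)
16906 - Y = 16906 - 1*(-13/2) = 16906 + 13/2 = 33825/2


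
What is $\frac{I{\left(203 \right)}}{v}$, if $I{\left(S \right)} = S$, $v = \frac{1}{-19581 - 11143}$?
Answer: $-6236972$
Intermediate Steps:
$v = - \frac{1}{30724}$ ($v = \frac{1}{-30724} = - \frac{1}{30724} \approx -3.2548 \cdot 10^{-5}$)
$\frac{I{\left(203 \right)}}{v} = \frac{203}{- \frac{1}{30724}} = 203 \left(-30724\right) = -6236972$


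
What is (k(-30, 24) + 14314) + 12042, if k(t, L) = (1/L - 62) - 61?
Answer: 629593/24 ≈ 26233.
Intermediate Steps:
k(t, L) = -123 + 1/L (k(t, L) = (-62 + 1/L) - 61 = -123 + 1/L)
(k(-30, 24) + 14314) + 12042 = ((-123 + 1/24) + 14314) + 12042 = (-2951/24 + 14314) + 12042 = 340585/24 + 12042 = 629593/24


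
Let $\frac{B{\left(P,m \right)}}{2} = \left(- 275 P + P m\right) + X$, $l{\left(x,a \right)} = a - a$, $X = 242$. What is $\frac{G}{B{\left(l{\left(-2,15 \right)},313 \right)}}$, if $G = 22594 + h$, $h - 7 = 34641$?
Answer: $\frac{28621}{242} \approx 118.27$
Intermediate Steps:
$h = 34648$ ($h = 7 + 34641 = 34648$)
$l{\left(x,a \right)} = 0$
$B{\left(P,m \right)} = 484 - 550 P + 2 P m$ ($B{\left(P,m \right)} = 2 \left(\left(- 275 P + P m\right) + 242\right) = 2 \left(242 - 275 P + P m\right) = 484 - 550 P + 2 P m$)
$G = 57242$ ($G = 22594 + 34648 = 57242$)
$\frac{G}{B{\left(l{\left(-2,15 \right)},313 \right)}} = \frac{57242}{484 - 0 + 2 \cdot 0 \cdot 313} = \frac{57242}{484 + 0 + 0} = \frac{57242}{484} = 57242 \cdot \frac{1}{484} = \frac{28621}{242}$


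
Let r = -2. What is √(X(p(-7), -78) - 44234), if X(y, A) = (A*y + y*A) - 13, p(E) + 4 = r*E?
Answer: I*√45807 ≈ 214.03*I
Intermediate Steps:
p(E) = -4 - 2*E
X(y, A) = -13 + 2*A*y (X(y, A) = (A*y + A*y) - 13 = 2*A*y - 13 = -13 + 2*A*y)
√(X(p(-7), -78) - 44234) = √((-13 + 2*(-78)*(-4 - 2*(-7))) - 44234) = √((-13 + 2*(-78)*(-4 + 14)) - 44234) = √((-13 + 2*(-78)*10) - 44234) = √((-13 - 1560) - 44234) = √(-1573 - 44234) = √(-45807) = I*√45807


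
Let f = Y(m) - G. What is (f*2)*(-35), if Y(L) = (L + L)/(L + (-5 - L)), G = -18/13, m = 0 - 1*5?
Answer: -3080/13 ≈ -236.92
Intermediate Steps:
m = -5 (m = 0 - 5 = -5)
G = -18/13 (G = -18*1/13 = -18/13 ≈ -1.3846)
Y(L) = -2*L/5 (Y(L) = (2*L)/(-5) = (2*L)*(-1/5) = -2*L/5)
f = 44/13 (f = -2/5*(-5) - 1*(-18/13) = 2 + 18/13 = 44/13 ≈ 3.3846)
(f*2)*(-35) = ((44/13)*2)*(-35) = (88/13)*(-35) = -3080/13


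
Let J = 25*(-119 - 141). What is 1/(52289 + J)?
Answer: 1/45789 ≈ 2.1839e-5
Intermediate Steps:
J = -6500 (J = 25*(-260) = -6500)
1/(52289 + J) = 1/(52289 - 6500) = 1/45789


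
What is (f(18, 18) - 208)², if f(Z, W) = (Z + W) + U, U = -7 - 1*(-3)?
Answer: 30976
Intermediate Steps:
U = -4 (U = -7 + 3 = -4)
f(Z, W) = -4 + W + Z (f(Z, W) = (Z + W) - 4 = (W + Z) - 4 = -4 + W + Z)
(f(18, 18) - 208)² = ((-4 + 18 + 18) - 208)² = (32 - 208)² = (-176)² = 30976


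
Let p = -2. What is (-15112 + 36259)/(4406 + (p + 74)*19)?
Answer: 21147/5774 ≈ 3.6625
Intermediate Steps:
(-15112 + 36259)/(4406 + (p + 74)*19) = (-15112 + 36259)/(4406 + (-2 + 74)*19) = 21147/(4406 + 72*19) = 21147/(4406 + 1368) = 21147/5774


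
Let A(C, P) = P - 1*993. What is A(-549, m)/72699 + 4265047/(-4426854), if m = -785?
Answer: -35326177585/35758650994 ≈ -0.98791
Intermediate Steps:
A(C, P) = -993 + P (A(C, P) = P - 993 = -993 + P)
A(-549, m)/72699 + 4265047/(-4426854) = (-993 - 785)/72699 + 4265047/(-4426854) = -1778*1/72699 + 4265047*(-1/4426854) = -1778/72699 - 4265047/4426854 = -35326177585/35758650994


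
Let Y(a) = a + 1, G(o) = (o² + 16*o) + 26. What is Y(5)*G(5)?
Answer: 786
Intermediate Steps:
G(o) = 26 + o² + 16*o
Y(a) = 1 + a
Y(5)*G(5) = (1 + 5)*(26 + 5² + 16*5) = 6*(26 + 25 + 80) = 6*131 = 786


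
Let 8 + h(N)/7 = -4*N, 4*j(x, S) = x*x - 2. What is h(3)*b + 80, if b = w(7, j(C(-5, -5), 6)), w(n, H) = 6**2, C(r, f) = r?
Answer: -4960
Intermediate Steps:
j(x, S) = -1/2 + x**2/4 (j(x, S) = (x*x - 2)/4 = (x**2 - 2)/4 = (-2 + x**2)/4 = -1/2 + x**2/4)
w(n, H) = 36
b = 36
h(N) = -56 - 28*N (h(N) = -56 + 7*(-4*N) = -56 - 28*N)
h(3)*b + 80 = (-56 - 28*3)*36 + 80 = (-56 - 84)*36 + 80 = -140*36 + 80 = -5040 + 80 = -4960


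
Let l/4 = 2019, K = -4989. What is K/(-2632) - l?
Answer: -21251043/2632 ≈ -8074.1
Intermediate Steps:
l = 8076 (l = 4*2019 = 8076)
K/(-2632) - l = -4989/(-2632) - 1*8076 = -4989*(-1/2632) - 8076 = 4989/2632 - 8076 = -21251043/2632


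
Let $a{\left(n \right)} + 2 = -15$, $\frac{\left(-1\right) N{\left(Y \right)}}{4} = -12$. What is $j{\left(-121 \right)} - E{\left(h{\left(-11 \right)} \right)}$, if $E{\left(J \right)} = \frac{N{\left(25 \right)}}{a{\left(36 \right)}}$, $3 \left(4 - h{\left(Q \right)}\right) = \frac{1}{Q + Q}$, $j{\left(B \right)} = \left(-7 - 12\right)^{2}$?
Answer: $\frac{6185}{17} \approx 363.82$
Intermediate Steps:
$N{\left(Y \right)} = 48$ ($N{\left(Y \right)} = \left(-4\right) \left(-12\right) = 48$)
$j{\left(B \right)} = 361$ ($j{\left(B \right)} = \left(-19\right)^{2} = 361$)
$h{\left(Q \right)} = 4 - \frac{1}{6 Q}$ ($h{\left(Q \right)} = 4 - \frac{1}{3 \left(Q + Q\right)} = 4 - \frac{1}{3 \cdot 2 Q} = 4 - \frac{\frac{1}{2} \frac{1}{Q}}{3} = 4 - \frac{1}{6 Q}$)
$a{\left(n \right)} = -17$ ($a{\left(n \right)} = -2 - 15 = -17$)
$E{\left(J \right)} = - \frac{48}{17}$ ($E{\left(J \right)} = \frac{48}{-17} = 48 \left(- \frac{1}{17}\right) = - \frac{48}{17}$)
$j{\left(-121 \right)} - E{\left(h{\left(-11 \right)} \right)} = 361 - - \frac{48}{17} = 361 + \frac{48}{17} = \frac{6185}{17}$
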